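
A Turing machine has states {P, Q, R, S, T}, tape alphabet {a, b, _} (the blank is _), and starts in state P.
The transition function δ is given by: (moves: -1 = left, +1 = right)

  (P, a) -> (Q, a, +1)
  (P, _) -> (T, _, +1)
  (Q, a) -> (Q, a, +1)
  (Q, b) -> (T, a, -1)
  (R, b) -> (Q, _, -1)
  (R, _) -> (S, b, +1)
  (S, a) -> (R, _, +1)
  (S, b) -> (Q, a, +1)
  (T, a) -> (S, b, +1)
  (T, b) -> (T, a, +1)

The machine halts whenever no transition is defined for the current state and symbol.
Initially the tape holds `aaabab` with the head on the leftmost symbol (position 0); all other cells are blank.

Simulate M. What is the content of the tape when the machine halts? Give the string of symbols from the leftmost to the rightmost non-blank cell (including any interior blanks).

aab_ab

P | [a]aabab   read a → write a, move +1, go to Q
Q | a[a]abab   read a → write a, move +1, go to Q
Q | aa[a]bab   read a → write a, move +1, go to Q
Q | aaa[b]ab   read b → write a, move -1, go to T
T | aa[a]aab   read a → write b, move +1, go to S
S | aab[a]ab   read a → write _, move +1, go to R
R | aab_[a]b
The non-blank tape span at halt is aab_ab.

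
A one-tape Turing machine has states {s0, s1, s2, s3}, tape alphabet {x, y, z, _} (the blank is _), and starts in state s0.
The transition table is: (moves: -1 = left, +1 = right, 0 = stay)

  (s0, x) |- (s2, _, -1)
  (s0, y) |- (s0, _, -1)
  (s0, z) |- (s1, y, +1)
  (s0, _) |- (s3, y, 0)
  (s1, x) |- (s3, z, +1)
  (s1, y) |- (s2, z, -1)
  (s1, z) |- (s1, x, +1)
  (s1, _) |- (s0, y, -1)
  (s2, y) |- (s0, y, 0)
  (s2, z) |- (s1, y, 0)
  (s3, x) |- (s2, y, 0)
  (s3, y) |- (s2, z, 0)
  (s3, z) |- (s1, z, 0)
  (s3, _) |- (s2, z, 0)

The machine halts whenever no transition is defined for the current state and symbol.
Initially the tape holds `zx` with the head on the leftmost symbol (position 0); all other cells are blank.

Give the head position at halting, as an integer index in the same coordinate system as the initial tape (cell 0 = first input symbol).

-2

s0 | __[z]x_   read z → write y, move +1, go to s1
s1 | __y[x]_   read x → write z, move +1, go to s3
s3 | __yz[_]   read _ → write z, move 0, go to s2
s2 | __yz[z]   read z → write y, move 0, go to s1
s1 | __yz[y]   read y → write z, move -1, go to s2
s2 | __y[z]z   read z → write y, move 0, go to s1
s1 | __y[y]z   read y → write z, move -1, go to s2
s2 | __[y]zz   read y → write y, move 0, go to s0
s0 | __[y]zz   read y → write _, move -1, go to s0
s0 | _[_]_zz   read _ → write y, move 0, go to s3
s3 | _[y]_zz   read y → write z, move 0, go to s2
s2 | _[z]_zz   read z → write y, move 0, go to s1
s1 | _[y]_zz   read y → write z, move -1, go to s2
s2 | [_]z_zz
At halt the head is at cell -2.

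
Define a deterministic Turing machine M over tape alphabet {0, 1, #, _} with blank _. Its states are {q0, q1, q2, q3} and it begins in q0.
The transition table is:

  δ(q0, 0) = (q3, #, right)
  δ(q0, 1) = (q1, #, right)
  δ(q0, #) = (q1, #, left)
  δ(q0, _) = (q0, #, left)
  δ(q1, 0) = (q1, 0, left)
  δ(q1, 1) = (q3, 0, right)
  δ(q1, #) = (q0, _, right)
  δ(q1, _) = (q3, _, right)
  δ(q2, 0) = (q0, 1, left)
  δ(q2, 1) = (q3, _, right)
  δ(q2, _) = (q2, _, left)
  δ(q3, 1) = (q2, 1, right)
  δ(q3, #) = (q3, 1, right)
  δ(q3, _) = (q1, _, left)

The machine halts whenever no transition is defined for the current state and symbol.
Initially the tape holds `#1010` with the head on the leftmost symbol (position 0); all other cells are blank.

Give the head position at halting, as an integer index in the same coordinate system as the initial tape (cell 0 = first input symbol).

q0 | _[#]1010__   read # → write #, move left, go to q1
q1 | [_]#1010__   read _ → write _, move right, go to q3
q3 | _[#]1010__   read # → write 1, move right, go to q3
q3 | _1[1]010__   read 1 → write 1, move right, go to q2
q2 | _11[0]10__   read 0 → write 1, move left, go to q0
q0 | _1[1]110__   read 1 → write #, move right, go to q1
q1 | _1#[1]10__   read 1 → write 0, move right, go to q3
q3 | _1#0[1]0__   read 1 → write 1, move right, go to q2
q2 | _1#01[0]__   read 0 → write 1, move left, go to q0
q0 | _1#0[1]1__   read 1 → write #, move right, go to q1
q1 | _1#0#[1]__   read 1 → write 0, move right, go to q3
q3 | _1#0#0[_]_   read _ → write _, move left, go to q1
q1 | _1#0#[0]__   read 0 → write 0, move left, go to q1
q1 | _1#0[#]0__   read # → write _, move right, go to q0
q0 | _1#0_[0]__   read 0 → write #, move right, go to q3
q3 | _1#0_#[_]_   read _ → write _, move left, go to q1
q1 | _1#0_[#]__   read # → write _, move right, go to q0
q0 | _1#0__[_]_   read _ → write #, move left, go to q0
q0 | _1#0_[_]#_   read _ → write #, move left, go to q0
q0 | _1#0[_]##_   read _ → write #, move left, go to q0
q0 | _1#[0]###_   read 0 → write #, move right, go to q3
q3 | _1##[#]##_   read # → write 1, move right, go to q3
q3 | _1##1[#]#_   read # → write 1, move right, go to q3
q3 | _1##11[#]_   read # → write 1, move right, go to q3
q3 | _1##111[_]   read _ → write _, move left, go to q1
q1 | _1##11[1]_   read 1 → write 0, move right, go to q3
q3 | _1##110[_]   read _ → write _, move left, go to q1
q1 | _1##11[0]_   read 0 → write 0, move left, go to q1
q1 | _1##1[1]0_   read 1 → write 0, move right, go to q3
q3 | _1##10[0]_
At halt the head is at cell 5.

5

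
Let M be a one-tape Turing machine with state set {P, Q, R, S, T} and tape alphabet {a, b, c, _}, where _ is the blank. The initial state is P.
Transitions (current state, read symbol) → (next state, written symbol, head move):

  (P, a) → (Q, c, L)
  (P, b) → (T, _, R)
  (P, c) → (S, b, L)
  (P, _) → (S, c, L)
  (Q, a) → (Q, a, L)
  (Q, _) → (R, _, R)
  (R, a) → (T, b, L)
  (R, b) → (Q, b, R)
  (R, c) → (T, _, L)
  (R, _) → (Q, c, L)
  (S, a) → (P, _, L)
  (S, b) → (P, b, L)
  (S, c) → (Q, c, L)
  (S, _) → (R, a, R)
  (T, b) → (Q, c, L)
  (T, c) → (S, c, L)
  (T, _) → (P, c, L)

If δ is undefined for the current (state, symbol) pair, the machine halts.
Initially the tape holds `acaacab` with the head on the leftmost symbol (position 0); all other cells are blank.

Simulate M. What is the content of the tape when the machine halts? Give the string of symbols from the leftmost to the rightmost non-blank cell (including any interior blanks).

state=P head=0 tape=___[a]caacab   (P,a)→(Q,c,L)
state=Q head=-1 tape=__[_]ccaacab   (Q,_)→(R,_,R)
state=R head=0 tape=___[c]caacab   (R,c)→(T,_,L)
state=T head=-1 tape=__[_]_caacab   (T,_)→(P,c,L)
state=P head=-2 tape=_[_]c_caacab   (P,_)→(S,c,L)
state=S head=-3 tape=[_]cc_caacab   (S,_)→(R,a,R)
state=R head=-2 tape=a[c]c_caacab   (R,c)→(T,_,L)
state=T head=-3 tape=[a]_c_caacab
The non-blank tape span at halt is a_c_caacab.

a_c_caacab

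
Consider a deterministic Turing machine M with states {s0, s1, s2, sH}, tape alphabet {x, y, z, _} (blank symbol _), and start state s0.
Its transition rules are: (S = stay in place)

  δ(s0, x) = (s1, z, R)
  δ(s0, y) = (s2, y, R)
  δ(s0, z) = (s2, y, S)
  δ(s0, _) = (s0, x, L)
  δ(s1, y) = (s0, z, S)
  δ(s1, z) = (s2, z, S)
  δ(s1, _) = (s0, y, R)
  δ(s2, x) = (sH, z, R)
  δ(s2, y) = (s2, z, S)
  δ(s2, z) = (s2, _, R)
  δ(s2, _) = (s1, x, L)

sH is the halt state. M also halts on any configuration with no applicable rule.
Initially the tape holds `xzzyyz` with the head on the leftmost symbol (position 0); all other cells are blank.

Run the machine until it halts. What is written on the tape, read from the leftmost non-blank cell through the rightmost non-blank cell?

z____yzyz

state=s0 head=0 tape=[x]zzyyz____   (s0,x)→(s1,z,R)
state=s1 head=1 tape=z[z]zyyz____   (s1,z)→(s2,z,S)
state=s2 head=1 tape=z[z]zyyz____   (s2,z)→(s2,_,R)
state=s2 head=2 tape=z_[z]yyz____   (s2,z)→(s2,_,R)
state=s2 head=3 tape=z__[y]yz____   (s2,y)→(s2,z,S)
state=s2 head=3 tape=z__[z]yz____   (s2,z)→(s2,_,R)
state=s2 head=4 tape=z___[y]z____   (s2,y)→(s2,z,S)
state=s2 head=4 tape=z___[z]z____   (s2,z)→(s2,_,R)
state=s2 head=5 tape=z____[z]____   (s2,z)→(s2,_,R)
state=s2 head=6 tape=z_____[_]___   (s2,_)→(s1,x,L)
state=s1 head=5 tape=z____[_]x___   (s1,_)→(s0,y,R)
state=s0 head=6 tape=z____y[x]___   (s0,x)→(s1,z,R)
state=s1 head=7 tape=z____yz[_]__   (s1,_)→(s0,y,R)
state=s0 head=8 tape=z____yzy[_]_   (s0,_)→(s0,x,L)
state=s0 head=7 tape=z____yz[y]x_   (s0,y)→(s2,y,R)
state=s2 head=8 tape=z____yzy[x]_   (s2,x)→(sH,z,R)
state=sH head=9 tape=z____yzyz[_]
The non-blank tape span at halt is z____yzyz.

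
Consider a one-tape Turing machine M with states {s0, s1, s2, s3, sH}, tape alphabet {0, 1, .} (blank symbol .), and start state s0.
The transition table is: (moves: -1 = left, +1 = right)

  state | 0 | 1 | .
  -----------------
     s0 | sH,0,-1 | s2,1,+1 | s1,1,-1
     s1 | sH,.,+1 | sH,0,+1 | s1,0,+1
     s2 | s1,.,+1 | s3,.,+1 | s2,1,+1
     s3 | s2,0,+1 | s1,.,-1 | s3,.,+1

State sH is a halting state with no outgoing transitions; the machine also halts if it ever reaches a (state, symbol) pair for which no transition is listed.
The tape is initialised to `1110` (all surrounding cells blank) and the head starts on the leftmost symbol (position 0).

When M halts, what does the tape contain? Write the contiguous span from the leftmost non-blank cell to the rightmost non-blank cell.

100

state=s0 head=0 tape=[1]110.   (s0,1)→(s2,1,+1)
state=s2 head=1 tape=1[1]10.   (s2,1)→(s3,.,+1)
state=s3 head=2 tape=1.[1]0.   (s3,1)→(s1,.,-1)
state=s1 head=1 tape=1[.].0.   (s1,.)→(s1,0,+1)
state=s1 head=2 tape=10[.]0.   (s1,.)→(s1,0,+1)
state=s1 head=3 tape=100[0].   (s1,0)→(sH,.,+1)
state=sH head=4 tape=100.[.]
The non-blank tape span at halt is 100.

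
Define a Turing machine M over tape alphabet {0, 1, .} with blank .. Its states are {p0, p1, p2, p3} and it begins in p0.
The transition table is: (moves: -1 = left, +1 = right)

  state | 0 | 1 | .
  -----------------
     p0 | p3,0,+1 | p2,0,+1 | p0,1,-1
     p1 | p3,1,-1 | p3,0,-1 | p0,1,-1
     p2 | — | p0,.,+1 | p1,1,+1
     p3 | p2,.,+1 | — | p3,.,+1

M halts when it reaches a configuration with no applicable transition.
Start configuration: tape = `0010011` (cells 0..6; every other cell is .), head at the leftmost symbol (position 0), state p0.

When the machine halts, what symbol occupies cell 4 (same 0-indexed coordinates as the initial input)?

.

p0 | [0]010011...   read 0 → write 0, move +1, go to p3
p3 | 0[0]10011...   read 0 → write ., move +1, go to p2
p2 | 0.[1]0011...   read 1 → write ., move +1, go to p0
p0 | 0..[0]011...   read 0 → write 0, move +1, go to p3
p3 | 0..0[0]11...   read 0 → write ., move +1, go to p2
p2 | 0..0.[1]1...   read 1 → write ., move +1, go to p0
p0 | 0..0..[1]...   read 1 → write 0, move +1, go to p2
p2 | 0..0..0[.]..   read . → write 1, move +1, go to p1
p1 | 0..0..01[.].   read . → write 1, move -1, go to p0
p0 | 0..0..0[1]1.   read 1 → write 0, move +1, go to p2
p2 | 0..0..00[1].   read 1 → write ., move +1, go to p0
p0 | 0..0..00.[.]   read . → write 1, move -1, go to p0
p0 | 0..0..00[.]1   read . → write 1, move -1, go to p0
p0 | 0..0..0[0]11   read 0 → write 0, move +1, go to p3
p3 | 0..0..00[1]1
Cell 4 holds . when M halts.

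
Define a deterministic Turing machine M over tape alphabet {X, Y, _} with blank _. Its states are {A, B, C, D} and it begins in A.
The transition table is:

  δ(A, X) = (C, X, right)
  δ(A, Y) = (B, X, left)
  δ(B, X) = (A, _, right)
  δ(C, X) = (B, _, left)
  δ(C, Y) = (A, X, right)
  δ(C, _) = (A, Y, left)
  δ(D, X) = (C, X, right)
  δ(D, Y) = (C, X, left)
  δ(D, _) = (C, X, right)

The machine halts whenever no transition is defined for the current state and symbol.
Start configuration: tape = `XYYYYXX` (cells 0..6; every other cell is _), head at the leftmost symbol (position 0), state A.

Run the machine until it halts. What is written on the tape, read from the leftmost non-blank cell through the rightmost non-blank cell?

state=A head=0 tape=[X]YYYYXX   (A,X)→(C,X,right)
state=C head=1 tape=X[Y]YYYXX   (C,Y)→(A,X,right)
state=A head=2 tape=XX[Y]YYXX   (A,Y)→(B,X,left)
state=B head=1 tape=X[X]XYYXX   (B,X)→(A,_,right)
state=A head=2 tape=X_[X]YYXX   (A,X)→(C,X,right)
state=C head=3 tape=X_X[Y]YXX   (C,Y)→(A,X,right)
state=A head=4 tape=X_XX[Y]XX   (A,Y)→(B,X,left)
state=B head=3 tape=X_X[X]XXX   (B,X)→(A,_,right)
state=A head=4 tape=X_X_[X]XX   (A,X)→(C,X,right)
state=C head=5 tape=X_X_X[X]X   (C,X)→(B,_,left)
state=B head=4 tape=X_X_[X]_X   (B,X)→(A,_,right)
state=A head=5 tape=X_X__[_]X
The non-blank tape span at halt is X_X___X.

X_X___X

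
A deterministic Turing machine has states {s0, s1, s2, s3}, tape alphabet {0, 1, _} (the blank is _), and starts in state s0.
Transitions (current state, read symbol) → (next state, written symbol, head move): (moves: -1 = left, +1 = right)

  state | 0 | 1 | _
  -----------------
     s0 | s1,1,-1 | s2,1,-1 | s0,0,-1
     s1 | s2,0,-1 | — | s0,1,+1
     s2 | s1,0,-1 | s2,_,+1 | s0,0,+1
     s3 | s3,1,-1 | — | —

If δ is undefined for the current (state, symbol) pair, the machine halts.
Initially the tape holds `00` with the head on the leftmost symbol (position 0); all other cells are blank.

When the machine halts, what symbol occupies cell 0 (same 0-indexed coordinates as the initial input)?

1

s0 | _[0]0   read 0 → write 1, move -1, go to s1
s1 | [_]10   read _ → write 1, move +1, go to s0
s0 | 1[1]0   read 1 → write 1, move -1, go to s2
s2 | [1]10   read 1 → write _, move +1, go to s2
s2 | _[1]0   read 1 → write _, move +1, go to s2
s2 | __[0]   read 0 → write 0, move -1, go to s1
s1 | _[_]0   read _ → write 1, move +1, go to s0
s0 | _1[0]   read 0 → write 1, move -1, go to s1
s1 | _[1]1
Cell 0 holds 1 when M halts.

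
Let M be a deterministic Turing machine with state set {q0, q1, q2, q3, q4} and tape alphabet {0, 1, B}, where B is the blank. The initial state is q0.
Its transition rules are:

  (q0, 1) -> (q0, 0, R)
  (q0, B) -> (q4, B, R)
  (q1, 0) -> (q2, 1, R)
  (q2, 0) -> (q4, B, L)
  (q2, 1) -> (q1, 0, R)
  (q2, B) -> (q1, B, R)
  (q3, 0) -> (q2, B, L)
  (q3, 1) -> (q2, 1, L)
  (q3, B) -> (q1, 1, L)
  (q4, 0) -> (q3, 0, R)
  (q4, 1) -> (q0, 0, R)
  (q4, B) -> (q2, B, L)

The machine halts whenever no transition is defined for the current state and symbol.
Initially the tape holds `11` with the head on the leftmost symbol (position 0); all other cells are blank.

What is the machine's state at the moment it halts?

q1

state=q0 head=0 tape=[1]1BB   (q0,1)→(q0,0,R)
state=q0 head=1 tape=0[1]BB   (q0,1)→(q0,0,R)
state=q0 head=2 tape=00[B]B   (q0,B)→(q4,B,R)
state=q4 head=3 tape=00B[B]   (q4,B)→(q2,B,L)
state=q2 head=2 tape=00[B]B   (q2,B)→(q1,B,R)
state=q1 head=3 tape=00B[B]
No transition is defined for (q1, B); M halts in state q1.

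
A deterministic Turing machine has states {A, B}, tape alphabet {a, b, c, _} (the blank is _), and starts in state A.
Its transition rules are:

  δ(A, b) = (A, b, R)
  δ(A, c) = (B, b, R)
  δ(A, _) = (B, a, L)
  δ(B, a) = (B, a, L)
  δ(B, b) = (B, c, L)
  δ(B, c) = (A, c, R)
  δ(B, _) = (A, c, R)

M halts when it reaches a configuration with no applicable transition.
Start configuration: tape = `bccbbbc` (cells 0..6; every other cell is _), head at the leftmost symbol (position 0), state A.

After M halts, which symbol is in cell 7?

A | [b]ccbbbc__   read b → write b, move R, go to A
A | b[c]cbbbc__   read c → write b, move R, go to B
B | bb[c]bbbc__   read c → write c, move R, go to A
A | bbc[b]bbc__   read b → write b, move R, go to A
A | bbcb[b]bc__   read b → write b, move R, go to A
A | bbcbb[b]c__   read b → write b, move R, go to A
A | bbcbbb[c]__   read c → write b, move R, go to B
B | bbcbbbb[_]_   read _ → write c, move R, go to A
A | bbcbbbbc[_]   read _ → write a, move L, go to B
B | bbcbbbb[c]a   read c → write c, move R, go to A
A | bbcbbbbc[a]
Cell 7 holds c when M halts.

c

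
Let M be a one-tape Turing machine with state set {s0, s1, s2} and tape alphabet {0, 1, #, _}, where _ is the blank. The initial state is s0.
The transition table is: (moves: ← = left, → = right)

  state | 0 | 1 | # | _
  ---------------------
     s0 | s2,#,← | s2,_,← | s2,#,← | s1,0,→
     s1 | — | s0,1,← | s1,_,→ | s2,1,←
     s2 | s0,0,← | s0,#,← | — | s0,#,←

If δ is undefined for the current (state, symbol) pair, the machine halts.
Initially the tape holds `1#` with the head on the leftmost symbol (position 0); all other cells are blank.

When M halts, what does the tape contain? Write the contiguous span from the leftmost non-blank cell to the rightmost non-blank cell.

s0 | _____[1]#   read 1 → write _, move ←, go to s2
s2 | ____[_]_#   read _ → write #, move ←, go to s0
s0 | ___[_]#_#   read _ → write 0, move →, go to s1
s1 | ___0[#]_#   read # → write _, move →, go to s1
s1 | ___0_[_]#   read _ → write 1, move ←, go to s2
s2 | ___0[_]1#   read _ → write #, move ←, go to s0
s0 | ___[0]#1#   read 0 → write #, move ←, go to s2
s2 | __[_]##1#   read _ → write #, move ←, go to s0
s0 | _[_]###1#   read _ → write 0, move →, go to s1
s1 | _0[#]##1#   read # → write _, move →, go to s1
s1 | _0_[#]#1#   read # → write _, move →, go to s1
s1 | _0__[#]1#   read # → write _, move →, go to s1
s1 | _0___[1]#   read 1 → write 1, move ←, go to s0
s0 | _0__[_]1#   read _ → write 0, move →, go to s1
s1 | _0__0[1]#   read 1 → write 1, move ←, go to s0
s0 | _0__[0]1#   read 0 → write #, move ←, go to s2
s2 | _0_[_]#1#   read _ → write #, move ←, go to s0
s0 | _0[_]##1#   read _ → write 0, move →, go to s1
s1 | _00[#]#1#   read # → write _, move →, go to s1
s1 | _00_[#]1#   read # → write _, move →, go to s1
s1 | _00__[1]#   read 1 → write 1, move ←, go to s0
s0 | _00_[_]1#   read _ → write 0, move →, go to s1
s1 | _00_0[1]#   read 1 → write 1, move ←, go to s0
s0 | _00_[0]1#   read 0 → write #, move ←, go to s2
s2 | _00[_]#1#   read _ → write #, move ←, go to s0
s0 | _0[0]##1#   read 0 → write #, move ←, go to s2
s2 | _[0]###1#   read 0 → write 0, move ←, go to s0
s0 | [_]0###1#   read _ → write 0, move →, go to s1
s1 | 0[0]###1#
The non-blank tape span at halt is 00###1#.

00###1#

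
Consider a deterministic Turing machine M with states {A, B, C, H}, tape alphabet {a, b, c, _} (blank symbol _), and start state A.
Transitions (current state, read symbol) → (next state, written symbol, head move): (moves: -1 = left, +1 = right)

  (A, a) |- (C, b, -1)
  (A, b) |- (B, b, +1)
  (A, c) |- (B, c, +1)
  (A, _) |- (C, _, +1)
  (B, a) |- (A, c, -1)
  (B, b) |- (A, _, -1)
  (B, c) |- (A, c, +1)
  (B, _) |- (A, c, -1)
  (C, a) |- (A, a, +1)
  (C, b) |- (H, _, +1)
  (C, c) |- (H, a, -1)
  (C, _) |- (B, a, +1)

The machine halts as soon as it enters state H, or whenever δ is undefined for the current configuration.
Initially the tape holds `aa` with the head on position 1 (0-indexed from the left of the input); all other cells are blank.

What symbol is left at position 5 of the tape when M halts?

c

state=A head=1 tape=a[a]____   (A,a)→(C,b,-1)
state=C head=0 tape=[a]b____   (C,a)→(A,a,+1)
state=A head=1 tape=a[b]____   (A,b)→(B,b,+1)
state=B head=2 tape=ab[_]___   (B,_)→(A,c,-1)
state=A head=1 tape=a[b]c___   (A,b)→(B,b,+1)
state=B head=2 tape=ab[c]___   (B,c)→(A,c,+1)
state=A head=3 tape=abc[_]__   (A,_)→(C,_,+1)
state=C head=4 tape=abc_[_]_   (C,_)→(B,a,+1)
state=B head=5 tape=abc_a[_]   (B,_)→(A,c,-1)
state=A head=4 tape=abc_[a]c   (A,a)→(C,b,-1)
state=C head=3 tape=abc[_]bc   (C,_)→(B,a,+1)
state=B head=4 tape=abca[b]c   (B,b)→(A,_,-1)
state=A head=3 tape=abc[a]_c   (A,a)→(C,b,-1)
state=C head=2 tape=ab[c]b_c   (C,c)→(H,a,-1)
state=H head=1 tape=a[b]ab_c
Cell 5 holds c when M halts.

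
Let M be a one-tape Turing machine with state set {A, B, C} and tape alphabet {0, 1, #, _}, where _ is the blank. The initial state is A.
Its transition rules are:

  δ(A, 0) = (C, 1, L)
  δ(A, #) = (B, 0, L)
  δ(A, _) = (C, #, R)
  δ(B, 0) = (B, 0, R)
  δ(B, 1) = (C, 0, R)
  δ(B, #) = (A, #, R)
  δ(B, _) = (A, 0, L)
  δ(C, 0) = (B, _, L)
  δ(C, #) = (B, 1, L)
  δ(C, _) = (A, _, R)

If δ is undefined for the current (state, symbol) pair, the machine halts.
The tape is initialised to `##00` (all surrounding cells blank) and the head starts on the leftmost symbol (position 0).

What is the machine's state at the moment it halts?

state=A head=0 tape=__[#]#00   (A,#)→(B,0,L)
state=B head=-1 tape=_[_]0#00   (B,_)→(A,0,L)
state=A head=-2 tape=[_]00#00   (A,_)→(C,#,R)
state=C head=-1 tape=#[0]0#00   (C,0)→(B,_,L)
state=B head=-2 tape=[#]_0#00   (B,#)→(A,#,R)
state=A head=-1 tape=#[_]0#00   (A,_)→(C,#,R)
state=C head=0 tape=##[0]#00   (C,0)→(B,_,L)
state=B head=-1 tape=#[#]_#00   (B,#)→(A,#,R)
state=A head=0 tape=##[_]#00   (A,_)→(C,#,R)
state=C head=1 tape=###[#]00   (C,#)→(B,1,L)
state=B head=0 tape=##[#]100   (B,#)→(A,#,R)
state=A head=1 tape=###[1]00
No transition is defined for (A, 1); M halts in state A.

A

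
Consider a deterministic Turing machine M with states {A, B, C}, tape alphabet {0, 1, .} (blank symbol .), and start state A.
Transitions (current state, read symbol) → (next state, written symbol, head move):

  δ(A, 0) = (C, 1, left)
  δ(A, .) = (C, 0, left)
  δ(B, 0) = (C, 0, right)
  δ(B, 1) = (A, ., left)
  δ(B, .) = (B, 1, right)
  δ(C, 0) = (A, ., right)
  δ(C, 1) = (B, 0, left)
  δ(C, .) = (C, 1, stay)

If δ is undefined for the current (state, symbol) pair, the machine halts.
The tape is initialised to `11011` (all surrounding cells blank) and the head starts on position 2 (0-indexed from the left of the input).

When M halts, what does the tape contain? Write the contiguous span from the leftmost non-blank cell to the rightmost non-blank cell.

A | ...11[0]11   read 0 → write 1, move left, go to C
C | ...1[1]111   read 1 → write 0, move left, go to B
B | ...[1]0111   read 1 → write ., move left, go to A
A | ..[.].0111   read . → write 0, move left, go to C
C | .[.]0.0111   read . → write 1, move stay, go to C
C | .[1]0.0111   read 1 → write 0, move left, go to B
B | [.]00.0111   read . → write 1, move right, go to B
B | 1[0]0.0111   read 0 → write 0, move right, go to C
C | 10[0].0111   read 0 → write ., move right, go to A
A | 10.[.]0111   read . → write 0, move left, go to C
C | 10[.]00111   read . → write 1, move stay, go to C
C | 10[1]00111   read 1 → write 0, move left, go to B
B | 1[0]000111   read 0 → write 0, move right, go to C
C | 10[0]00111   read 0 → write ., move right, go to A
A | 10.[0]0111   read 0 → write 1, move left, go to C
C | 10[.]10111   read . → write 1, move stay, go to C
C | 10[1]10111   read 1 → write 0, move left, go to B
B | 1[0]010111   read 0 → write 0, move right, go to C
C | 10[0]10111   read 0 → write ., move right, go to A
A | 10.[1]0111
The non-blank tape span at halt is 10.10111.

10.10111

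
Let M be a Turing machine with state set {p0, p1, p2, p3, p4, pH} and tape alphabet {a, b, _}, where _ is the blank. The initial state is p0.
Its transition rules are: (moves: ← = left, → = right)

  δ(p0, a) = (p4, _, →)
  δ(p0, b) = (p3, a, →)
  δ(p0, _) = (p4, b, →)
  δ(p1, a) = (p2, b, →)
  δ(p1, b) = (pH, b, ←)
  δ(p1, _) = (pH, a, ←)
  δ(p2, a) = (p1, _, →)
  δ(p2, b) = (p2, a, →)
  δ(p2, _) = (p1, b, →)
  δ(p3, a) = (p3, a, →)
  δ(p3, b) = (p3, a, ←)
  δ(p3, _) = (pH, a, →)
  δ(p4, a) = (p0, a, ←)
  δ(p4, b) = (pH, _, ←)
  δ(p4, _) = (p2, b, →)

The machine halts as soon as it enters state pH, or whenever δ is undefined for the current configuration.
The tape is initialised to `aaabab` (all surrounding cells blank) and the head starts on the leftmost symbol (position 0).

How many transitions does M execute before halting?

15

p0 | [a]aabab__   read a → write _, move →, go to p4
p4 | _[a]abab__   read a → write a, move ←, go to p0
p0 | [_]aabab__   read _ → write b, move →, go to p4
p4 | b[a]abab__   read a → write a, move ←, go to p0
p0 | [b]aabab__   read b → write a, move →, go to p3
p3 | a[a]abab__   read a → write a, move →, go to p3
p3 | aa[a]bab__   read a → write a, move →, go to p3
p3 | aaa[b]ab__   read b → write a, move ←, go to p3
p3 | aa[a]aab__   read a → write a, move →, go to p3
p3 | aaa[a]ab__   read a → write a, move →, go to p3
p3 | aaaa[a]b__   read a → write a, move →, go to p3
p3 | aaaaa[b]__   read b → write a, move ←, go to p3
p3 | aaaa[a]a__   read a → write a, move →, go to p3
p3 | aaaaa[a]__   read a → write a, move →, go to p3
p3 | aaaaaa[_]_   read _ → write a, move →, go to pH
pH | aaaaaaa[_]
M halts after 15 transitions.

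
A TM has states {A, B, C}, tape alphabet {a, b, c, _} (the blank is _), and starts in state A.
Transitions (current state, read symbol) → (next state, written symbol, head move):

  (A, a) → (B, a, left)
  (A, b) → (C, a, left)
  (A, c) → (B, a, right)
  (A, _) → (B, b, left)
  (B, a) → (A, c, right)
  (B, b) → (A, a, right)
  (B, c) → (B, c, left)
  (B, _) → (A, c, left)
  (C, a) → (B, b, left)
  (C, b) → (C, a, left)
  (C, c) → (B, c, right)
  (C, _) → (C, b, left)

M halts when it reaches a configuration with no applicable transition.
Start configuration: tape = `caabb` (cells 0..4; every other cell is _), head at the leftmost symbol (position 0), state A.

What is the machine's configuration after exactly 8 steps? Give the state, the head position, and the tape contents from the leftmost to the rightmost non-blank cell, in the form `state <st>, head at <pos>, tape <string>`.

state=A head=0 tape=[c]aabb   (A,c)→(B,a,right)
state=B head=1 tape=a[a]abb   (B,a)→(A,c,right)
state=A head=2 tape=ac[a]bb   (A,a)→(B,a,left)
state=B head=1 tape=a[c]abb   (B,c)→(B,c,left)
state=B head=0 tape=[a]cabb   (B,a)→(A,c,right)
state=A head=1 tape=c[c]abb   (A,c)→(B,a,right)
state=B head=2 tape=ca[a]bb   (B,a)→(A,c,right)
state=A head=3 tape=cac[b]b   (A,b)→(C,a,left)
state=C head=2 tape=ca[c]ab
After 8 steps: state C, head at 2, tape cacab.

state C, head at 2, tape cacab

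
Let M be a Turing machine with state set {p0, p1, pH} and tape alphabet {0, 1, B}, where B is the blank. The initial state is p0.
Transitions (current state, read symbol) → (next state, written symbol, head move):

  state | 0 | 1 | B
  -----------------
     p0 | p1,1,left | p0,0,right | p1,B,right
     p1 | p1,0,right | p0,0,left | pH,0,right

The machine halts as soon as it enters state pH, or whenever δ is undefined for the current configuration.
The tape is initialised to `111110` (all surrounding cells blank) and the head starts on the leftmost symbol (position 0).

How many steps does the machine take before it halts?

22

p0 | B[1]11110   read 1 → write 0, move right, go to p0
p0 | B0[1]1110   read 1 → write 0, move right, go to p0
p0 | B00[1]110   read 1 → write 0, move right, go to p0
p0 | B000[1]10   read 1 → write 0, move right, go to p0
p0 | B0000[1]0   read 1 → write 0, move right, go to p0
p0 | B00000[0]   read 0 → write 1, move left, go to p1
p1 | B0000[0]1   read 0 → write 0, move right, go to p1
p1 | B00000[1]   read 1 → write 0, move left, go to p0
p0 | B0000[0]0   read 0 → write 1, move left, go to p1
p1 | B000[0]10   read 0 → write 0, move right, go to p1
p1 | B0000[1]0   read 1 → write 0, move left, go to p0
p0 | B000[0]00   read 0 → write 1, move left, go to p1
p1 | B00[0]100   read 0 → write 0, move right, go to p1
p1 | B000[1]00   read 1 → write 0, move left, go to p0
p0 | B00[0]000   read 0 → write 1, move left, go to p1
p1 | B0[0]1000   read 0 → write 0, move right, go to p1
p1 | B00[1]000   read 1 → write 0, move left, go to p0
p0 | B0[0]0000   read 0 → write 1, move left, go to p1
p1 | B[0]10000   read 0 → write 0, move right, go to p1
p1 | B0[1]0000   read 1 → write 0, move left, go to p0
p0 | B[0]00000   read 0 → write 1, move left, go to p1
p1 | [B]100000   read B → write 0, move right, go to pH
pH | 0[1]00000
M halts after 22 transitions.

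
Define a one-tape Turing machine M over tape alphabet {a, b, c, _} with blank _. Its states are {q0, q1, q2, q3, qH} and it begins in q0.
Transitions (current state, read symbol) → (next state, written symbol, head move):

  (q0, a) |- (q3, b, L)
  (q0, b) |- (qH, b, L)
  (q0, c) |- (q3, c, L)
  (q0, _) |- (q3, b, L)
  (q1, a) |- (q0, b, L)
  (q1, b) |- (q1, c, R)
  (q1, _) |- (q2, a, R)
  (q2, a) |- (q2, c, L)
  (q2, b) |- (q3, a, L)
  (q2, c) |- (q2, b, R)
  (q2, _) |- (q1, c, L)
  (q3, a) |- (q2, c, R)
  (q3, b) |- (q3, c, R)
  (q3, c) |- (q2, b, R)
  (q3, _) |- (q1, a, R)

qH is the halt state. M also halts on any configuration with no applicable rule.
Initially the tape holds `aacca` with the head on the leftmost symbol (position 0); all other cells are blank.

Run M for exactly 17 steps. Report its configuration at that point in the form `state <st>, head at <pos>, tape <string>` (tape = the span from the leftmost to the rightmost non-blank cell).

q0 | _[a]acca_   read a → write b, move L, go to q3
q3 | [_]bacca_   read _ → write a, move R, go to q1
q1 | a[b]acca_   read b → write c, move R, go to q1
q1 | ac[a]cca_   read a → write b, move L, go to q0
q0 | a[c]bcca_   read c → write c, move L, go to q3
q3 | [a]cbcca_   read a → write c, move R, go to q2
q2 | c[c]bcca_   read c → write b, move R, go to q2
q2 | cb[b]cca_   read b → write a, move L, go to q3
q3 | c[b]acca_   read b → write c, move R, go to q3
q3 | cc[a]cca_   read a → write c, move R, go to q2
q2 | ccc[c]ca_   read c → write b, move R, go to q2
q2 | cccb[c]a_   read c → write b, move R, go to q2
q2 | cccbb[a]_   read a → write c, move L, go to q2
q2 | cccb[b]c_   read b → write a, move L, go to q3
q3 | ccc[b]ac_   read b → write c, move R, go to q3
q3 | cccc[a]c_   read a → write c, move R, go to q2
q2 | ccccc[c]_   read c → write b, move R, go to q2
q2 | cccccb[_]
After 17 steps: state q2, head at 5, tape cccccb.

state q2, head at 5, tape cccccb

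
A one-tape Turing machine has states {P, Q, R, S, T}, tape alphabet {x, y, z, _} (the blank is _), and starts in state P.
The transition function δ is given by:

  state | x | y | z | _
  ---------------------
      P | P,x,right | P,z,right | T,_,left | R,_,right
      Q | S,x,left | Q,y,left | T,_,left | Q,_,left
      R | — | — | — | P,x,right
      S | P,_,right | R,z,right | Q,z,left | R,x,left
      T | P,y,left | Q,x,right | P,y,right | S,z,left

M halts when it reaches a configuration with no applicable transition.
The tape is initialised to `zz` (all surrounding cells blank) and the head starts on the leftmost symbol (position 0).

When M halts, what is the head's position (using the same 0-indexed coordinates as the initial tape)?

0

state=P head=0 tape=___[z]z   (P,z)→(T,_,left)
state=T head=-1 tape=__[_]_z   (T,_)→(S,z,left)
state=S head=-2 tape=_[_]z_z   (S,_)→(R,x,left)
state=R head=-3 tape=[_]xz_z   (R,_)→(P,x,right)
state=P head=-2 tape=x[x]z_z   (P,x)→(P,x,right)
state=P head=-1 tape=xx[z]_z   (P,z)→(T,_,left)
state=T head=-2 tape=x[x]__z   (T,x)→(P,y,left)
state=P head=-3 tape=[x]y__z   (P,x)→(P,x,right)
state=P head=-2 tape=x[y]__z   (P,y)→(P,z,right)
state=P head=-1 tape=xz[_]_z   (P,_)→(R,_,right)
state=R head=0 tape=xz_[_]z   (R,_)→(P,x,right)
state=P head=1 tape=xz_x[z]   (P,z)→(T,_,left)
state=T head=0 tape=xz_[x]_   (T,x)→(P,y,left)
state=P head=-1 tape=xz[_]y_   (P,_)→(R,_,right)
state=R head=0 tape=xz_[y]_
At halt the head is at cell 0.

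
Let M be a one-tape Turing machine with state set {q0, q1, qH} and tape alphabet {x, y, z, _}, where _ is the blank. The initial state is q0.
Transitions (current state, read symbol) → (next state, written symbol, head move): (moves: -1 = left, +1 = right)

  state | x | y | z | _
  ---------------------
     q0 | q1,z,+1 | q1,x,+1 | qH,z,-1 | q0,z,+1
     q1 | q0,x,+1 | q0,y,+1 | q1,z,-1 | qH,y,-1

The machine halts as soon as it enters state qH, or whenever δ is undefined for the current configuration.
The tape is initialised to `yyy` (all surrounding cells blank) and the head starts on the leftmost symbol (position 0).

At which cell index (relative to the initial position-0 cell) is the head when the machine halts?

2

q0 | [y]yy_   read y → write x, move +1, go to q1
q1 | x[y]y_   read y → write y, move +1, go to q0
q0 | xy[y]_   read y → write x, move +1, go to q1
q1 | xyx[_]   read _ → write y, move -1, go to qH
qH | xy[x]y
At halt the head is at cell 2.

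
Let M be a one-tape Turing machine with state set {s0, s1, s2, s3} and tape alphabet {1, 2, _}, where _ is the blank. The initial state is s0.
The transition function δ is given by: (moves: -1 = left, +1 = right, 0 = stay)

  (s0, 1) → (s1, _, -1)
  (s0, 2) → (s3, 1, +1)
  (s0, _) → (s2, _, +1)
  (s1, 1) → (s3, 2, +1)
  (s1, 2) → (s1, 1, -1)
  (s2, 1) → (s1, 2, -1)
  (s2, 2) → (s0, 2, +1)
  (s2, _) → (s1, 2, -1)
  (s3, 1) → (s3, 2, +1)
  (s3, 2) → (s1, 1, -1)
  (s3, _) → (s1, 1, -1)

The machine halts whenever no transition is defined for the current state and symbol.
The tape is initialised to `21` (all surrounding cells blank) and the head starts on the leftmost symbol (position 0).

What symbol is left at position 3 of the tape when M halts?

1

s0 | _[2]1__   read 2 → write 1, move +1, go to s3
s3 | _1[1]__   read 1 → write 2, move +1, go to s3
s3 | _12[_]_   read _ → write 1, move -1, go to s1
s1 | _1[2]1_   read 2 → write 1, move -1, go to s1
s1 | _[1]11_   read 1 → write 2, move +1, go to s3
s3 | _2[1]1_   read 1 → write 2, move +1, go to s3
s3 | _22[1]_   read 1 → write 2, move +1, go to s3
s3 | _222[_]   read _ → write 1, move -1, go to s1
s1 | _22[2]1   read 2 → write 1, move -1, go to s1
s1 | _2[2]11   read 2 → write 1, move -1, go to s1
s1 | _[2]111   read 2 → write 1, move -1, go to s1
s1 | [_]1111
Cell 3 holds 1 when M halts.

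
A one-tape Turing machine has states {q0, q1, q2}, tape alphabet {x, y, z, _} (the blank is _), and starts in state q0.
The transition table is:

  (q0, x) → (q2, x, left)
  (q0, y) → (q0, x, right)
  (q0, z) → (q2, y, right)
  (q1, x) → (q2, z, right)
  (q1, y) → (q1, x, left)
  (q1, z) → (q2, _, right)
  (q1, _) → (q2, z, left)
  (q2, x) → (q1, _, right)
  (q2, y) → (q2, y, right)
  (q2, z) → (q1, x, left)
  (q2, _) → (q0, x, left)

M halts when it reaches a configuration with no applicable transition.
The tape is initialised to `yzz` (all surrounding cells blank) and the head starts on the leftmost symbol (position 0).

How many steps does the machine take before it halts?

21

state=q0 head=0 tape=[y]zz___   (q0,y)→(q0,x,right)
state=q0 head=1 tape=x[z]z___   (q0,z)→(q2,y,right)
state=q2 head=2 tape=xy[z]___   (q2,z)→(q1,x,left)
state=q1 head=1 tape=x[y]x___   (q1,y)→(q1,x,left)
state=q1 head=0 tape=[x]xx___   (q1,x)→(q2,z,right)
state=q2 head=1 tape=z[x]x___   (q2,x)→(q1,_,right)
state=q1 head=2 tape=z_[x]___   (q1,x)→(q2,z,right)
state=q2 head=3 tape=z_z[_]__   (q2,_)→(q0,x,left)
state=q0 head=2 tape=z_[z]x__   (q0,z)→(q2,y,right)
state=q2 head=3 tape=z_y[x]__   (q2,x)→(q1,_,right)
state=q1 head=4 tape=z_y_[_]_   (q1,_)→(q2,z,left)
state=q2 head=3 tape=z_y[_]z_   (q2,_)→(q0,x,left)
state=q0 head=2 tape=z_[y]xz_   (q0,y)→(q0,x,right)
state=q0 head=3 tape=z_x[x]z_   (q0,x)→(q2,x,left)
state=q2 head=2 tape=z_[x]xz_   (q2,x)→(q1,_,right)
state=q1 head=3 tape=z__[x]z_   (q1,x)→(q2,z,right)
state=q2 head=4 tape=z__z[z]_   (q2,z)→(q1,x,left)
state=q1 head=3 tape=z__[z]x_   (q1,z)→(q2,_,right)
state=q2 head=4 tape=z___[x]_   (q2,x)→(q1,_,right)
state=q1 head=5 tape=z____[_]   (q1,_)→(q2,z,left)
state=q2 head=4 tape=z___[_]z   (q2,_)→(q0,x,left)
state=q0 head=3 tape=z__[_]xz
M halts after 21 transitions.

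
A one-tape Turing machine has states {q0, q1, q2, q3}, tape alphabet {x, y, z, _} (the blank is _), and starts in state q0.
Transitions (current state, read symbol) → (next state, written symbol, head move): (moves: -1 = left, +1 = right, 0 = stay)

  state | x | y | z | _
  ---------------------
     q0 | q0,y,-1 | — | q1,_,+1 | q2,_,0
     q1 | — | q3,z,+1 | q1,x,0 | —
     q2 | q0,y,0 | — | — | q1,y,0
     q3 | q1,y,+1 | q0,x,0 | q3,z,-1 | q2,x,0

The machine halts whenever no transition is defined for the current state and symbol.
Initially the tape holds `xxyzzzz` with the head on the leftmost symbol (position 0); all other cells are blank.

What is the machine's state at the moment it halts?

q0

state=q0 head=0 tape=_[x]xyzzzz   (q0,x)→(q0,y,-1)
state=q0 head=-1 tape=[_]yxyzzzz   (q0,_)→(q2,_,0)
state=q2 head=-1 tape=[_]yxyzzzz   (q2,_)→(q1,y,0)
state=q1 head=-1 tape=[y]yxyzzzz   (q1,y)→(q3,z,+1)
state=q3 head=0 tape=z[y]xyzzzz   (q3,y)→(q0,x,0)
state=q0 head=0 tape=z[x]xyzzzz   (q0,x)→(q0,y,-1)
state=q0 head=-1 tape=[z]yxyzzzz   (q0,z)→(q1,_,+1)
state=q1 head=0 tape=_[y]xyzzzz   (q1,y)→(q3,z,+1)
state=q3 head=1 tape=_z[x]yzzzz   (q3,x)→(q1,y,+1)
state=q1 head=2 tape=_zy[y]zzzz   (q1,y)→(q3,z,+1)
state=q3 head=3 tape=_zyz[z]zzz   (q3,z)→(q3,z,-1)
state=q3 head=2 tape=_zy[z]zzzz   (q3,z)→(q3,z,-1)
state=q3 head=1 tape=_z[y]zzzzz   (q3,y)→(q0,x,0)
state=q0 head=1 tape=_z[x]zzzzz   (q0,x)→(q0,y,-1)
state=q0 head=0 tape=_[z]yzzzzz   (q0,z)→(q1,_,+1)
state=q1 head=1 tape=__[y]zzzzz   (q1,y)→(q3,z,+1)
state=q3 head=2 tape=__z[z]zzzz   (q3,z)→(q3,z,-1)
state=q3 head=1 tape=__[z]zzzzz   (q3,z)→(q3,z,-1)
state=q3 head=0 tape=_[_]zzzzzz   (q3,_)→(q2,x,0)
state=q2 head=0 tape=_[x]zzzzzz   (q2,x)→(q0,y,0)
state=q0 head=0 tape=_[y]zzzzzz
No transition is defined for (q0, y); M halts in state q0.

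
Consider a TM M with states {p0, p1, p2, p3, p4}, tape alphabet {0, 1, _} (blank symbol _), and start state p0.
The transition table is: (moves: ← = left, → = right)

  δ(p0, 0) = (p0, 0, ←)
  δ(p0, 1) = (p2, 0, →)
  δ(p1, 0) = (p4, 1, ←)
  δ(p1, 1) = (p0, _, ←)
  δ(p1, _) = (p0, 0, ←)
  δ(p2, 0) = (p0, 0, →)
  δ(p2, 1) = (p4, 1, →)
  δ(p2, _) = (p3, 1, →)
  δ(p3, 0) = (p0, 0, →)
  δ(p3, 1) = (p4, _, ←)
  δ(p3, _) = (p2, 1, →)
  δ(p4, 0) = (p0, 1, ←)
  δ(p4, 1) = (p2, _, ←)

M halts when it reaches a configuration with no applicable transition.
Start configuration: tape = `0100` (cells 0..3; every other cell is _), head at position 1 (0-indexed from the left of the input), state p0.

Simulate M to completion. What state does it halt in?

p0 | _0[1]00   read 1 → write 0, move →, go to p2
p2 | _00[0]0   read 0 → write 0, move →, go to p0
p0 | _000[0]   read 0 → write 0, move ←, go to p0
p0 | _00[0]0   read 0 → write 0, move ←, go to p0
p0 | _0[0]00   read 0 → write 0, move ←, go to p0
p0 | _[0]000   read 0 → write 0, move ←, go to p0
p0 | [_]0000
No transition is defined for (p0, _); M halts in state p0.

p0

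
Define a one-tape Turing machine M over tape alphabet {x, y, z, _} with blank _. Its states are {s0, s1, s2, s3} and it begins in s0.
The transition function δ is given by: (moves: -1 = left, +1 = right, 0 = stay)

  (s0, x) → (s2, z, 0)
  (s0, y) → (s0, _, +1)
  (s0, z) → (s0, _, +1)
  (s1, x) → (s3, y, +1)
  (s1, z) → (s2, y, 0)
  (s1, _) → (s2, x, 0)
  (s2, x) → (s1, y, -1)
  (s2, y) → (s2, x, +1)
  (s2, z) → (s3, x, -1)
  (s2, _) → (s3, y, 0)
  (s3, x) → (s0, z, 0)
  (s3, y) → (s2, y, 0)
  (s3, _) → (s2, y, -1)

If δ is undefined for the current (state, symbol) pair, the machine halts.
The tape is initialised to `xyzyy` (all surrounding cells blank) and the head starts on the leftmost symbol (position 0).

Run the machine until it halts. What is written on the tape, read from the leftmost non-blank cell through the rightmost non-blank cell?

xyyyxyy

state=s0 head=0 tape=__[x]yzyy   (s0,x)→(s2,z,0)
state=s2 head=0 tape=__[z]yzyy   (s2,z)→(s3,x,-1)
state=s3 head=-1 tape=_[_]xyzyy   (s3,_)→(s2,y,-1)
state=s2 head=-2 tape=[_]yxyzyy   (s2,_)→(s3,y,0)
state=s3 head=-2 tape=[y]yxyzyy   (s3,y)→(s2,y,0)
state=s2 head=-2 tape=[y]yxyzyy   (s2,y)→(s2,x,+1)
state=s2 head=-1 tape=x[y]xyzyy   (s2,y)→(s2,x,+1)
state=s2 head=0 tape=xx[x]yzyy   (s2,x)→(s1,y,-1)
state=s1 head=-1 tape=x[x]yyzyy   (s1,x)→(s3,y,+1)
state=s3 head=0 tape=xy[y]yzyy   (s3,y)→(s2,y,0)
state=s2 head=0 tape=xy[y]yzyy   (s2,y)→(s2,x,+1)
state=s2 head=1 tape=xyx[y]zyy   (s2,y)→(s2,x,+1)
state=s2 head=2 tape=xyxx[z]yy   (s2,z)→(s3,x,-1)
state=s3 head=1 tape=xyx[x]xyy   (s3,x)→(s0,z,0)
state=s0 head=1 tape=xyx[z]xyy   (s0,z)→(s0,_,+1)
state=s0 head=2 tape=xyx_[x]yy   (s0,x)→(s2,z,0)
state=s2 head=2 tape=xyx_[z]yy   (s2,z)→(s3,x,-1)
state=s3 head=1 tape=xyx[_]xyy   (s3,_)→(s2,y,-1)
state=s2 head=0 tape=xy[x]yxyy   (s2,x)→(s1,y,-1)
state=s1 head=-1 tape=x[y]yyxyy
The non-blank tape span at halt is xyyyxyy.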